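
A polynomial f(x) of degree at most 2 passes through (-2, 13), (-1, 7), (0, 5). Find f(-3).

23

Using the Lagrange interpolation formula with nodes -2, -1, 0:
  L_0(x) = (x + 1)x / 2
  L_1(x) = (x + 2)x / -1
  L_2(x) = (x + 2)(x + 1) / 2
Then f(x) = 13·L_0(x) + 7·L_1(x) + 5·L_2(x).
Expanding and collecting terms gives f(x) = 2x^2 + 5.
Evaluating at x = -3: f(-3) = 23.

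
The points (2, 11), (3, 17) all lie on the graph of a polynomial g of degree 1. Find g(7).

Write g(s) = as + b. Substituting each data point gives a linear system:
  2a + b = 11
  3a + b = 17
Solving the system yields a = 6, b = -1.
So g(s) = 6s - 1.
Then g(7) = 41.

41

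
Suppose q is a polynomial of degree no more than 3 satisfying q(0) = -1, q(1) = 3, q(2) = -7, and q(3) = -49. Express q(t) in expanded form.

Using the Lagrange interpolation formula with nodes 0, 1, 2, 3:
  L_0(t) = (t - 1)(t - 2)(t - 3) / -6
  L_1(t) = t(t - 2)(t - 3) / 2
  L_2(t) = t(t - 1)(t - 3) / -2
  L_3(t) = t(t - 1)(t - 2) / 6
Then q(t) = -1·L_0(t) + 3·L_1(t) - 7·L_2(t) - 49·L_3(t).
Expanding and collecting terms gives q(t) = -3t^3 + 2t^2 + 5t - 1.
Check: q(2) = -7. ✓

q(t) = -3t^3 + 2t^2 + 5t - 1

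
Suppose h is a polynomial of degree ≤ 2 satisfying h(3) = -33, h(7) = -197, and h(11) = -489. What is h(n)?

h(n) = -4n^2 - n + 6

Using the Lagrange interpolation formula with nodes 3, 7, 11:
  L_0(n) = (n - 7)(n - 11) / 32
  L_1(n) = (n - 3)(n - 11) / -16
  L_2(n) = (n - 3)(n - 7) / 32
Then h(n) = -33·L_0(n) - 197·L_1(n) - 489·L_2(n).
Expanding and collecting terms gives h(n) = -4n² - n + 6.
Check: h(7) = -197. ✓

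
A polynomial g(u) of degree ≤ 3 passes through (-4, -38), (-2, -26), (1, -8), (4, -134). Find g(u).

Write g(u) = au^3 + bu^2 + cu + d. Substituting each data point gives a linear system:
  -64a + 16b - 4c + d = -38
  -8a + 4b - 2c + d = -26
  a + b + c + d = -8
  64a + 16b + 4c + d = -134
Solving the system yields a = -1, b = -5, c = 4, d = -6.
So g(u) = -u^3 - 5u^2 + 4u - 6.
Check: g(-4) = -38. ✓

g(u) = -u^3 - 5u^2 + 4u - 6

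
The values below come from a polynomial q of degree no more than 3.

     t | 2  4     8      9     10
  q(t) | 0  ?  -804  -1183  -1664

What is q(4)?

The 4 known points determine the degree-3 polynomial uniquely.
Write q(t) = at^3 + bt^2 + ct + d. Substituting each data point gives a linear system:
  8a + 4b + 2c + d = 0
  512a + 64b + 8c + d = -804
  729a + 81b + 9c + d = -1183
  1000a + 100b + 10c + d = -1664
Solving the system yields a = -2, b = 3, c = 4, d = -4.
So q(t) = -2t^3 + 3t^2 + 4t - 4.
Then q(4) = -68.

-68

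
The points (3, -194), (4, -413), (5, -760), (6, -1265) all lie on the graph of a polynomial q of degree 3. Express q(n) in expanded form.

q(n) = -5n^3 - 4n^2 - 6n - 5

Using the Lagrange interpolation formula with nodes 3, 4, 5, 6:
  L_0(n) = (n - 4)(n - 5)(n - 6) / -6
  L_1(n) = (n - 3)(n - 5)(n - 6) / 2
  L_2(n) = (n - 3)(n - 4)(n - 6) / -2
  L_3(n) = (n - 3)(n - 4)(n - 5) / 6
Then q(n) = -194·L_0(n) - 413·L_1(n) - 760·L_2(n) - 1265·L_3(n).
Expanding and collecting terms gives q(n) = -5n^3 - 4n^2 - 6n - 5.
Check: q(3) = -194. ✓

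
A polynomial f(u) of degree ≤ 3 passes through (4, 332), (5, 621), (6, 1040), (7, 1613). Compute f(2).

48

Forward differences of the values at u = 4, 5, 6, 7:
  f  : 332  621  1040  1613
  Δ  : 289  419  573
  Δ^2: 130  154
  Δ^3: 24
The third differences are constant, confirming degree 3.
Interpolating (Newton forward form) and evaluating at u = 2 gives f(2) = 48.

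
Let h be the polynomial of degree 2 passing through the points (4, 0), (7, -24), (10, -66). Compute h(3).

4

Write h(t) = at^2 + bt + c. Substituting each data point gives a linear system:
  16a + 4b + c = 0
  49a + 7b + c = -24
  100a + 10b + c = -66
Solving the system yields a = -1, b = 3, c = 4.
So h(t) = -t^2 + 3t + 4.
Then h(3) = 4.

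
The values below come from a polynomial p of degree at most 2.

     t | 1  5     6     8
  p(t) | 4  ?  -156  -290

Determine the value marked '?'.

-104

The 3 known points determine the degree-2 polynomial uniquely.
Write p(t) = at^2 + bt + c. Substituting each data point gives a linear system:
  a + b + c = 4
  36a + 6b + c = -156
  64a + 8b + c = -290
Solving the system yields a = -5, b = 3, c = 6.
So p(t) = -5t^2 + 3t + 6.
Then p(5) = -104.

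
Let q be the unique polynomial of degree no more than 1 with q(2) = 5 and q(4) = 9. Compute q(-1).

-1

Using the Lagrange interpolation formula with nodes 2, 4:
  L_0(s) = (s - 4) / -2
  L_1(s) = (s - 2) / 2
Then q(s) = 5·L_0(s) + 9·L_1(s).
Expanding and collecting terms gives q(s) = 2s + 1.
Evaluating at s = -1: q(-1) = -1.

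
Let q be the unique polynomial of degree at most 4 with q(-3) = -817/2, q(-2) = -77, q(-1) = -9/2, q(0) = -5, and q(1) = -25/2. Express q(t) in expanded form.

Write q(t) = at^4 + bt^3 + ct^2 + dt + e. Substituting each data point gives a linear system:
  81a - 27b + 9c - 3d + e = -817/2
  16a - 8b + 4c - 2d + e = -77
  a - b + c - d + e = -9/2
  e = -5
  a + b + c + d + e = -25/2
Solving the system yields a = -5, b = 1, c = 3/2, d = -5, e = -5.
So q(t) = -5t^4 + t^3 + (3/2)t^2 - 5t - 5.
Check: q(-1) = -9/2. ✓

q(t) = -5t^4 + t^3 + (3/2)t^2 - 5t - 5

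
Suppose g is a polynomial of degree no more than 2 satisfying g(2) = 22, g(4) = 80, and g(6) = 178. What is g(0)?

Write g(s) = as^2 + bs + c. Substituting each data point gives a linear system:
  4a + 2b + c = 22
  16a + 4b + c = 80
  36a + 6b + c = 178
Solving the system yields a = 5, b = -1, c = 4.
So g(s) = 5s² - s + 4.
Then g(0) = 4.

4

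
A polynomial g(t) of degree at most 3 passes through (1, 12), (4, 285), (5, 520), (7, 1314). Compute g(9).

2660

Using the Lagrange interpolation formula with nodes 1, 4, 5, 7:
  L_0(t) = (t - 4)(t - 5)(t - 7) / -72
  L_1(t) = (t - 1)(t - 5)(t - 7) / 9
  L_2(t) = (t - 1)(t - 4)(t - 7) / -8
  L_3(t) = (t - 1)(t - 4)(t - 5) / 36
Then g(t) = 12·L_0(t) + 285·L_1(t) + 520·L_2(t) + 1314·L_3(t).
Expanding and collecting terms gives g(t) = 3t^3 + 6t^2 - 2t + 5.
Evaluating at t = 9: g(9) = 2660.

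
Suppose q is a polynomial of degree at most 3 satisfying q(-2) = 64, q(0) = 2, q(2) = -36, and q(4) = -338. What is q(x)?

Using the Lagrange interpolation formula with nodes -2, 0, 2, 4:
  L_0(x) = x(x - 2)(x - 4) / -48
  L_1(x) = (x + 2)(x - 2)(x - 4) / 16
  L_2(x) = (x + 2)x(x - 4) / -16
  L_3(x) = (x + 2)x(x - 2) / 48
Then q(x) = 64·L_0(x) + 2·L_1(x) - 36·L_2(x) - 338·L_3(x).
Expanding and collecting terms gives q(x) = -6x^3 + 3x^2 - x + 2.
Check: q(-2) = 64. ✓

q(x) = -6x^3 + 3x^2 - x + 2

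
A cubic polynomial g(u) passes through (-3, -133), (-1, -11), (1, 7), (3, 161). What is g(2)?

Forward differences of the values at u = -3, -1, 1, 3:
  g  : -133  -11  7  161
  Δ  : 122  18  154
  Δ^2: -104  136
  Δ^3: 240
The third differences are constant, confirming degree 3.
Interpolating (Newton forward form) and evaluating at u = 2 gives g(2) = 52.

52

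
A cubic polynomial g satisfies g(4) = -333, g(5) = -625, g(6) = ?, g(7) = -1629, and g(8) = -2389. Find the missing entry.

-1049

The 4 known points determine the degree-3 polynomial uniquely.
Write g(u) = au^3 + bu^2 + cu + d. Substituting each data point gives a linear system:
  64a + 16b + 4c + d = -333
  125a + 25b + 5c + d = -625
  343a + 49b + 7c + d = -1629
  512a + 64b + 8c + d = -2389
Solving the system yields a = -4, b = -6, c = 6, d = -5.
So g(u) = -4u³ - 6u² + 6u - 5.
Then g(6) = -1049.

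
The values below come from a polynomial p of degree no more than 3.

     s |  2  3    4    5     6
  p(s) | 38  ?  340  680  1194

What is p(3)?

138

The 4 known points determine the degree-3 polynomial uniquely.
Write p(s) = as^3 + bs^2 + cs + d. Substituting each data point gives a linear system:
  8a + 4b + 2c + d = 38
  64a + 16b + 4c + d = 340
  125a + 25b + 5c + d = 680
  216a + 36b + 6c + d = 1194
Solving the system yields a = 6, b = -3, c = 1, d = 0.
So p(s) = 6s^3 - 3s^2 + s.
Then p(3) = 138.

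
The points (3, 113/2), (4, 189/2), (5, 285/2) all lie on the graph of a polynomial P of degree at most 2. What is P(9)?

Using the Lagrange interpolation formula with nodes 3, 4, 5:
  L_0(u) = (u - 4)(u - 5) / 2
  L_1(u) = (u - 3)(u - 5) / -1
  L_2(u) = (u - 3)(u - 4) / 2
Then P(u) = 113/2·L_0(u) + 189/2·L_1(u) + 285/2·L_2(u).
Expanding and collecting terms gives P(u) = 5u^2 + 3u + 5/2.
Evaluating at u = 9: P(9) = 869/2.

869/2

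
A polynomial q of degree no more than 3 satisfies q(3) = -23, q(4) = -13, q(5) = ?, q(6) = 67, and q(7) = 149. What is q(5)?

The 4 known points determine the degree-3 polynomial uniquely.
Write q(s) = as^3 + bs^2 + cs + d. Substituting each data point gives a linear system:
  27a + 9b + 3c + d = -23
  64a + 16b + 4c + d = -13
  216a + 36b + 6c + d = 67
  343a + 49b + 7c + d = 149
Solving the system yields a = 1, b = -3, c = -6, d = -5.
So q(s) = s^3 - 3s^2 - 6s - 5.
Then q(5) = 15.

15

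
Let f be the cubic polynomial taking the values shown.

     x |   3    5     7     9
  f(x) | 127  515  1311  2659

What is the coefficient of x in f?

Write f(x) = ax^3 + bx^2 + cx + d. Substituting each data point gives a linear system:
  27a + 9b + 3c + d = 127
  125a + 25b + 5c + d = 515
  343a + 49b + 7c + d = 1311
  729a + 81b + 9c + d = 2659
Solving the system yields a = 3, b = 6, c = -1, d = -5.
So f(x) = 3x^3 + 6x^2 - x - 5.
The coefficient of x is -1.

-1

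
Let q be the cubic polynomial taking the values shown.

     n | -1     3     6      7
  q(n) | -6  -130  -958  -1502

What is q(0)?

-4

Using the Lagrange interpolation formula with nodes -1, 3, 6, 7:
  L_0(n) = (n - 3)(n - 6)(n - 7) / -224
  L_1(n) = (n + 1)(n - 6)(n - 7) / 48
  L_2(n) = (n + 1)(n - 3)(n - 7) / -21
  L_3(n) = (n + 1)(n - 3)(n - 6) / 32
Then q(n) = -6·L_0(n) - 130·L_1(n) - 958·L_2(n) - 1502·L_3(n).
Expanding and collecting terms gives q(n) = -4n^3 - 3n^2 + 3n - 4.
Evaluating at n = 0: q(0) = -4.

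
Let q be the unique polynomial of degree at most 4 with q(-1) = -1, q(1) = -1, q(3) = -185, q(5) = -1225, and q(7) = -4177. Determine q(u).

q(u) = -u^4 - 6u^3 + 5u^2 + 6u - 5

Write q(u) = au^4 + bu^3 + cu^2 + du + e. Substituting each data point gives a linear system:
  a - b + c - d + e = -1
  a + b + c + d + e = -1
  81a + 27b + 9c + 3d + e = -185
  625a + 125b + 25c + 5d + e = -1225
  2401a + 343b + 49c + 7d + e = -4177
Solving the system yields a = -1, b = -6, c = 5, d = 6, e = -5.
So q(u) = -u^4 - 6u^3 + 5u^2 + 6u - 5.
Check: q(7) = -4177. ✓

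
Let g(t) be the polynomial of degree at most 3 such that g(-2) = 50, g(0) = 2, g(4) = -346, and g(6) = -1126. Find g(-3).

295/2

Using the Lagrange interpolation formula with nodes -2, 0, 4, 6:
  L_0(t) = t(t - 4)(t - 6) / -96
  L_1(t) = (t + 2)(t - 4)(t - 6) / 48
  L_2(t) = (t + 2)t(t - 6) / -48
  L_3(t) = (t + 2)t(t - 4) / 96
Then g(t) = 50·L_0(t) + 2·L_1(t) - 346·L_2(t) - 1126·L_3(t).
Expanding and collecting terms gives g(t) = -5t³ - (1/2)t² - 5t + 2.
Evaluating at t = -3: g(-3) = 295/2.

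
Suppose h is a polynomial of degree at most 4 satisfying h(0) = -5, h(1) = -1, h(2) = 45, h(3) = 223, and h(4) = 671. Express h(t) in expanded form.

h(t) = 2t^4 + 3t^3 - 2t^2 + t - 5

Write h(t) = at^4 + bt^3 + ct^2 + dt + e. Substituting each data point gives a linear system:
  e = -5
  a + b + c + d + e = -1
  16a + 8b + 4c + 2d + e = 45
  81a + 27b + 9c + 3d + e = 223
  256a + 64b + 16c + 4d + e = 671
Solving the system yields a = 2, b = 3, c = -2, d = 1, e = -5.
So h(t) = 2t^4 + 3t^3 - 2t^2 + t - 5.
Check: h(1) = -1. ✓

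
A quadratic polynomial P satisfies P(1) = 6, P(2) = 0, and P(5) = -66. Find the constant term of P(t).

Write P(t) = at^2 + bt + c. Substituting each data point gives a linear system:
  a + b + c = 6
  4a + 2b + c = 0
  25a + 5b + c = -66
Solving the system yields a = -4, b = 6, c = 4.
So P(t) = -4t^2 + 6t + 4.
The constant term is 4.

4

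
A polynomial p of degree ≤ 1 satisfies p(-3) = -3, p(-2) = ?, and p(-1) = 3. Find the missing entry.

The 2 known points determine the degree-1 polynomial uniquely.
Write p(n) = an + b. Substituting each data point gives a linear system:
  -3a + b = -3
  -a + b = 3
Solving the system yields a = 3, b = 6.
So p(n) = 3n + 6.
Then p(-2) = 0.

0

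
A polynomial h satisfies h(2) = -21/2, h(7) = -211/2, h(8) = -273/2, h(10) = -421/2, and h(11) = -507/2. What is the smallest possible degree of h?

2

Divided differences on the nodes 2, 7, 8, 10, 11:
  order 0: -21/2  -211/2  -273/2  -421/2  -507/2
  order 1: -19  -31  -37  -43
  order 2: -2  -2  -2
  order 3: 0  0
  order 4: 0
The order-2 divided differences are all -2 (nonzero) and every higher order vanishes, so the data lies on a polynomial of degree exactly 2.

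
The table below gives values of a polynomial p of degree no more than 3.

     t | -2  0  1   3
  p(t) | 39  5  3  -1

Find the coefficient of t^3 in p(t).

Write p(t) = at^3 + bt^2 + ct + d. Substituting each data point gives a linear system:
  -8a + 4b - 2c + d = 39
  d = 5
  a + b + c + d = 3
  27a + 9b + 3c + d = -1
Solving the system yields a = -1, b = 4, c = -5, d = 5.
So p(t) = -t^3 + 4t^2 - 5t + 5.
The leading coefficient is -1.

-1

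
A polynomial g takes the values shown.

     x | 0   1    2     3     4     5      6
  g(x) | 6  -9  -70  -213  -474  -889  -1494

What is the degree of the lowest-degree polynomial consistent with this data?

3

Forward differences of the values at x = 0, 1, 2, 3, 4, 5, 6:
  g  : 6  -9  -70  -213  -474  -889  -1494
  Δ  : -15  -61  -143  -261  -415  -605
  Δ^2: -46  -82  -118  -154  -190
  Δ^3: -36  -36  -36  -36
  Δ^4: 0  0  0
  Δ^5: 0  0
  Δ^6: 0
The third differences are constant (-36) and nonzero, while all higher differences vanish, so the minimal degree is 3.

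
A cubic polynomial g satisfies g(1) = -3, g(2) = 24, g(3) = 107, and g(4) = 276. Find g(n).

Write g(n) = an^3 + bn^2 + cn + d. Substituting each data point gives a linear system:
  a + b + c + d = -3
  8a + 4b + 2c + d = 24
  27a + 9b + 3c + d = 107
  64a + 16b + 4c + d = 276
Solving the system yields a = 5, b = -2, c = -2, d = -4.
So g(n) = 5n^3 - 2n^2 - 2n - 4.
Check: g(4) = 276. ✓

g(n) = 5n^3 - 2n^2 - 2n - 4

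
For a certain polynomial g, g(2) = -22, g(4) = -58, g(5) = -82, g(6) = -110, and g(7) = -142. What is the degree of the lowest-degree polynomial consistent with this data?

Divided differences on the nodes 2, 4, 5, 6, 7:
  order 0: -22  -58  -82  -110  -142
  order 1: -18  -24  -28  -32
  order 2: -2  -2  -2
  order 3: 0  0
  order 4: 0
The order-2 divided differences are all -2 (nonzero) and every higher order vanishes, so the data lies on a polynomial of degree exactly 2.

2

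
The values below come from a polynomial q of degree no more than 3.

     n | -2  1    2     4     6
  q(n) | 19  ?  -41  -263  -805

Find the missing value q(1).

-5

The 4 known points determine the degree-3 polynomial uniquely.
Write q(n) = an^3 + bn^2 + cn + d. Substituting each data point gives a linear system:
  -8a + 4b - 2c + d = 19
  8a + 4b + 2c + d = -41
  64a + 16b + 4c + d = -263
  216a + 36b + 6c + d = -805
Solving the system yields a = -3, b = -4, c = -3, d = 5.
So q(n) = -3n³ - 4n² - 3n + 5.
Then q(1) = -5.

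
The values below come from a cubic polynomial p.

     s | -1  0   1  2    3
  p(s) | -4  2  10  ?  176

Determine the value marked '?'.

56

On equispaced nodes a degree-3 polynomial has vanishing fourth forward difference, so
  p(-1) - 4·p(0) + 6·p(1) - 4·p(2) + p(3) = 0.
Substituting the known values and solving for p(2):
  -4·p(2) = -224
  p(2) = 56.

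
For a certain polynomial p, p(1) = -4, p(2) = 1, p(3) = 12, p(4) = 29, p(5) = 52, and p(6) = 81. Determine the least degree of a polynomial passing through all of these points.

Forward differences of the values at s = 1, 2, 3, 4, 5, 6:
  p  : -4  1  12  29  52  81
  Δ  : 5  11  17  23  29
  Δ^2: 6  6  6  6
  Δ^3: 0  0  0
  Δ^4: 0  0
  Δ^5: 0
The second differences are constant (6) and nonzero, while all higher differences vanish, so the minimal degree is 2.

2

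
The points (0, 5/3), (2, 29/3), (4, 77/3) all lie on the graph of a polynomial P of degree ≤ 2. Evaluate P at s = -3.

14/3

Forward differences of the values at s = 0, 2, 4:
  P  : 5/3  29/3  77/3
  Δ  : 8  16
  Δ^2: 8
The second differences are constant, confirming degree 2.
Interpolating (Newton forward form) and evaluating at s = -3 gives P(-3) = 14/3.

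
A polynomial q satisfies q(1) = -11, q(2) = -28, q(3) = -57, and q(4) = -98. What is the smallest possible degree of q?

Forward differences of the values at x = 1, 2, 3, 4:
  q  : -11  -28  -57  -98
  Δ  : -17  -29  -41
  Δ^2: -12  -12
  Δ^3: 0
The second differences are constant (-12) and nonzero, while all higher differences vanish, so the minimal degree is 2.

2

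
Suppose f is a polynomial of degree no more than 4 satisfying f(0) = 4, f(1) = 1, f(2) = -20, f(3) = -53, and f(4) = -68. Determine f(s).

Write f(s) = as^4 + bs^3 + cs^2 + ds + e. Substituting each data point gives a linear system:
  e = 4
  a + b + c + d + e = 1
  16a + 8b + 4c + 2d + e = -20
  81a + 27b + 9c + 3d + e = -53
  256a + 64b + 16c + 4d + e = -68
Solving the system yields a = 1, b = -5, c = -1, d = 2, e = 4.
So f(s) = s^4 - 5s^3 - s^2 + 2s + 4.
Check: f(0) = 4. ✓

f(s) = s^4 - 5s^3 - s^2 + 2s + 4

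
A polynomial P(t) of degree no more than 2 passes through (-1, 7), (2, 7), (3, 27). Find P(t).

Using the Lagrange interpolation formula with nodes -1, 2, 3:
  L_0(t) = (t - 2)(t - 3) / 12
  L_1(t) = (t + 1)(t - 3) / -3
  L_2(t) = (t + 1)(t - 2) / 4
Then P(t) = 7·L_0(t) + 7·L_1(t) + 27·L_2(t).
Expanding and collecting terms gives P(t) = 5t² - 5t - 3.
Check: P(-1) = 7. ✓

P(t) = 5t^2 - 5t - 3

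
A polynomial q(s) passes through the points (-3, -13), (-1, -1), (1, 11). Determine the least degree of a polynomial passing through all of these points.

Forward differences of the values at s = -3, -1, 1:
  q  : -13  -1  11
  Δ  : 12  12
  Δ^2: 0
The first differences are constant (12) and nonzero, while all higher differences vanish, so the minimal degree is 1.

1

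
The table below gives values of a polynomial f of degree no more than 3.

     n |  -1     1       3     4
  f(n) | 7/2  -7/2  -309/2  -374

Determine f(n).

f(n) = -6n^3 + (5/2)n

Write f(n) = an^3 + bn^2 + cn + d. Substituting each data point gives a linear system:
  -a + b - c + d = 7/2
  a + b + c + d = -7/2
  27a + 9b + 3c + d = -309/2
  64a + 16b + 4c + d = -374
Solving the system yields a = -6, b = 0, c = 5/2, d = 0.
So f(n) = -6n^3 + (5/2)n.
Check: f(3) = -309/2. ✓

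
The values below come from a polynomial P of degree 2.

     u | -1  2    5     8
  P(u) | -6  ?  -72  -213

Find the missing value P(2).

-3

The 3 known points determine the degree-2 polynomial uniquely.
Write P(u) = au^2 + bu + c. Substituting each data point gives a linear system:
  a - b + c = -6
  25a + 5b + c = -72
  64a + 8b + c = -213
Solving the system yields a = -4, b = 5, c = 3.
So P(u) = -4u² + 5u + 3.
Then P(2) = -3.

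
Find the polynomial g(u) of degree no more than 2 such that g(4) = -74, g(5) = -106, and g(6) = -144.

Write g(u) = au^2 + bu + c. Substituting each data point gives a linear system:
  16a + 4b + c = -74
  25a + 5b + c = -106
  36a + 6b + c = -144
Solving the system yields a = -3, b = -5, c = -6.
So g(u) = -3u² - 5u - 6.
Check: g(6) = -144. ✓

g(u) = -3u^2 - 5u - 6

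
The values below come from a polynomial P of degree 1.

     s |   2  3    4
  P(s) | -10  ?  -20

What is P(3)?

The 2 known points determine the degree-1 polynomial uniquely.
Write P(s) = as + b. Substituting each data point gives a linear system:
  2a + b = -10
  4a + b = -20
Solving the system yields a = -5, b = 0.
So P(s) = -5s.
Then P(3) = -15.

-15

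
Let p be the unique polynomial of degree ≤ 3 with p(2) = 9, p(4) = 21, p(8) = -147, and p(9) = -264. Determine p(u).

p(u) = -u^3 + 6u^2 - 2u - 3

Write p(u) = au^3 + bu^2 + cu + d. Substituting each data point gives a linear system:
  8a + 4b + 2c + d = 9
  64a + 16b + 4c + d = 21
  512a + 64b + 8c + d = -147
  729a + 81b + 9c + d = -264
Solving the system yields a = -1, b = 6, c = -2, d = -3.
So p(u) = -u^3 + 6u^2 - 2u - 3.
Check: p(8) = -147. ✓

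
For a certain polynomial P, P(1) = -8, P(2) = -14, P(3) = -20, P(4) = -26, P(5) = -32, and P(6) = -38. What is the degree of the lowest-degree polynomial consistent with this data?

1

Forward differences of the values at x = 1, 2, 3, 4, 5, 6:
  P  : -8  -14  -20  -26  -32  -38
  Δ  : -6  -6  -6  -6  -6
  Δ^2: 0  0  0  0
  Δ^3: 0  0  0
  Δ^4: 0  0
  Δ^5: 0
The first differences are constant (-6) and nonzero, while all higher differences vanish, so the minimal degree is 1.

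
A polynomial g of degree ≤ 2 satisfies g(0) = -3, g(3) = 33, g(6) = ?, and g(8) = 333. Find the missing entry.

The 3 known points determine the degree-2 polynomial uniquely.
Write g(t) = at^2 + bt + c. Substituting each data point gives a linear system:
  c = -3
  9a + 3b + c = 33
  64a + 8b + c = 333
Solving the system yields a = 6, b = -6, c = -3.
So g(t) = 6t² - 6t - 3.
Then g(6) = 177.

177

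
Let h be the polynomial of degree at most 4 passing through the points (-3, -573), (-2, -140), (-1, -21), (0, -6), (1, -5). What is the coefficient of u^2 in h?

Write h(u) = au^4 + bu^3 + cu^2 + du + e. Substituting each data point gives a linear system:
  81a - 27b + 9c - 3d + e = -573
  16a - 8b + 4c - 2d + e = -140
  a - b + c - d + e = -21
  e = -6
  a + b + c + d + e = -5
Solving the system yields a = -5, b = 5, c = -2, d = 3, e = -6.
So h(u) = -5u⁴ + 5u³ - 2u² + 3u - 6.
The coefficient of u^2 is -2.

-2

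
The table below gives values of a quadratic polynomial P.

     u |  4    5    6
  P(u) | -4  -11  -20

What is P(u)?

Write P(u) = au^2 + bu + c. Substituting each data point gives a linear system:
  16a + 4b + c = -4
  25a + 5b + c = -11
  36a + 6b + c = -20
Solving the system yields a = -1, b = 2, c = 4.
So P(u) = -u^2 + 2u + 4.
Check: P(4) = -4. ✓

P(u) = -u^2 + 2u + 4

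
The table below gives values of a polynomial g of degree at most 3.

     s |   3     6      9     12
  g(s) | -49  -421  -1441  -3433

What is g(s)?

Write g(s) = as^3 + bs^2 + cs + d. Substituting each data point gives a linear system:
  27a + 9b + 3c + d = -49
  216a + 36b + 6c + d = -421
  729a + 81b + 9c + d = -1441
  1728a + 144b + 12c + d = -3433
Solving the system yields a = -2, b = 0, c = 2, d = -1.
So g(s) = -2s^3 + 2s - 1.
Check: g(3) = -49. ✓

g(s) = -2s^3 + 2s - 1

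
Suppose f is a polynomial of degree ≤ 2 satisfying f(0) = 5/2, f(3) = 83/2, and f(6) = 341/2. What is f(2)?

37/2

Forward differences of the values at t = 0, 3, 6:
  f  : 5/2  83/2  341/2
  Δ  : 39  129
  Δ^2: 90
The second differences are constant, confirming degree 2.
Interpolating (Newton forward form) and evaluating at t = 2 gives f(2) = 37/2.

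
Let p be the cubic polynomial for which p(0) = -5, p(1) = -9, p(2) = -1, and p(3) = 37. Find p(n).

p(n) = 3n^3 - 3n^2 - 4n - 5

Using the Lagrange interpolation formula with nodes 0, 1, 2, 3:
  L_0(n) = (n - 1)(n - 2)(n - 3) / -6
  L_1(n) = n(n - 2)(n - 3) / 2
  L_2(n) = n(n - 1)(n - 3) / -2
  L_3(n) = n(n - 1)(n - 2) / 6
Then p(n) = -5·L_0(n) - 9·L_1(n) - 1·L_2(n) + 37·L_3(n).
Expanding and collecting terms gives p(n) = 3n^3 - 3n^2 - 4n - 5.
Check: p(2) = -1. ✓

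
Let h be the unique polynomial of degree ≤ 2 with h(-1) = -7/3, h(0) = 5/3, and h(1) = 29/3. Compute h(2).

Forward differences of the values at s = -1, 0, 1:
  h  : -7/3  5/3  29/3
  Δ  : 4  8
  Δ^2: 4
The second differences are constant, confirming degree 2.
Interpolating (Newton forward form) and evaluating at s = 2 gives h(2) = 65/3.

65/3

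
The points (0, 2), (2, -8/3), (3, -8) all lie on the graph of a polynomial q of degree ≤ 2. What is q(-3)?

-6

Using the Lagrange interpolation formula with nodes 0, 2, 3:
  L_0(u) = (u - 2)(u - 3) / 6
  L_1(u) = u(u - 3) / -2
  L_2(u) = u(u - 2) / 3
Then q(u) = 2·L_0(u) - 8/3·L_1(u) - 8·L_2(u).
Expanding and collecting terms gives q(u) = -u² - (1/3)u + 2.
Evaluating at u = -3: q(-3) = -6.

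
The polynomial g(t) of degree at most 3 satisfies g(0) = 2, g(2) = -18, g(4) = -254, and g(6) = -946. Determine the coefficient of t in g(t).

Write g(t) = at^3 + bt^2 + ct + d. Substituting each data point gives a linear system:
  d = 2
  8a + 4b + 2c + d = -18
  64a + 16b + 4c + d = -254
  216a + 36b + 6c + d = -946
Solving the system yields a = -5, b = 3, c = 4, d = 2.
So g(t) = -5t^3 + 3t^2 + 4t + 2.
The coefficient of t is 4.

4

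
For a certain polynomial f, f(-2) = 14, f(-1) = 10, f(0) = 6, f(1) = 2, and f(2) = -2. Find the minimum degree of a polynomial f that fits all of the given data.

1

Forward differences of the values at s = -2, -1, 0, 1, 2:
  f  : 14  10  6  2  -2
  Δ  : -4  -4  -4  -4
  Δ^2: 0  0  0
  Δ^3: 0  0
  Δ^4: 0
The first differences are constant (-4) and nonzero, while all higher differences vanish, so the minimal degree is 1.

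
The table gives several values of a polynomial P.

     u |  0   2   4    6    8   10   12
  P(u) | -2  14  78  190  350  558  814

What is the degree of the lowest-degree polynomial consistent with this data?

2

Forward differences of the values at u = 0, 2, 4, 6, 8, 10, 12:
  P  : -2  14  78  190  350  558  814
  Δ  : 16  64  112  160  208  256
  Δ^2: 48  48  48  48  48
  Δ^3: 0  0  0  0
  Δ^4: 0  0  0
  Δ^5: 0  0
  Δ^6: 0
The second differences are constant (48) and nonzero, while all higher differences vanish, so the minimal degree is 2.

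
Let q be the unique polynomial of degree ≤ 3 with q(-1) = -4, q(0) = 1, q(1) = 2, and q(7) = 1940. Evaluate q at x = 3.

136

Write q(x) = ax^3 + bx^2 + cx + d. Substituting each data point gives a linear system:
  -a + b - c + d = -4
  d = 1
  a + b + c + d = 2
  343a + 49b + 7c + d = 1940
Solving the system yields a = 6, b = -2, c = -3, d = 1.
So q(x) = 6x³ - 2x² - 3x + 1.
Then q(3) = 136.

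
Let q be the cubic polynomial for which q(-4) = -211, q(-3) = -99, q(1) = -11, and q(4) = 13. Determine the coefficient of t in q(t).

Write q(t) = at^3 + bt^2 + ct + d. Substituting each data point gives a linear system:
  -64a + 16b - 4c + d = -211
  -27a + 9b - 3c + d = -99
  a + b + c + d = -11
  64a + 16b + 4c + d = 13
Solving the system yields a = 2, b = -6, c = -4, d = -3.
So q(t) = 2t³ - 6t² - 4t - 3.
The coefficient of t is -4.

-4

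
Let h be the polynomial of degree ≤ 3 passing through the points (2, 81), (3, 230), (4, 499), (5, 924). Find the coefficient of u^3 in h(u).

Write h(u) = au^3 + bu^2 + cu + d. Substituting each data point gives a linear system:
  8a + 4b + 2c + d = 81
  27a + 9b + 3c + d = 230
  64a + 16b + 4c + d = 499
  125a + 25b + 5c + d = 924
Solving the system yields a = 6, b = 6, c = 5, d = -1.
So h(u) = 6u³ + 6u² + 5u - 1.
The leading coefficient is 6.

6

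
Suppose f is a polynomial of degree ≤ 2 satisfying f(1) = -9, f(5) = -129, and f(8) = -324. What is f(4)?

Using the Lagrange interpolation formula with nodes 1, 5, 8:
  L_0(x) = (x - 5)(x - 8) / 28
  L_1(x) = (x - 1)(x - 8) / -12
  L_2(x) = (x - 1)(x - 5) / 21
Then f(x) = -9·L_0(x) - 129·L_1(x) - 324·L_2(x).
Expanding and collecting terms gives f(x) = -5x² - 4.
Evaluating at x = 4: f(4) = -84.

-84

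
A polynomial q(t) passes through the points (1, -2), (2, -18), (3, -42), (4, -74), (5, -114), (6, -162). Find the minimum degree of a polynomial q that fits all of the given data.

2

Forward differences of the values at t = 1, 2, 3, 4, 5, 6:
  q  : -2  -18  -42  -74  -114  -162
  Δ  : -16  -24  -32  -40  -48
  Δ^2: -8  -8  -8  -8
  Δ^3: 0  0  0
  Δ^4: 0  0
  Δ^5: 0
The second differences are constant (-8) and nonzero, while all higher differences vanish, so the minimal degree is 2.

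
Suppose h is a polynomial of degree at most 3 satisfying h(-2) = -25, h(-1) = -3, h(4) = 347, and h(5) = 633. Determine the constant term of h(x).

3

Write h(x) = ax^3 + bx^2 + cx + d. Substituting each data point gives a linear system:
  -8a + 4b - 2c + d = -25
  -a + b - c + d = -3
  64a + 16b + 4c + d = 347
  125a + 25b + 5c + d = 633
Solving the system yields a = 4, b = 4, c = 6, d = 3.
So h(x) = 4x^3 + 4x^2 + 6x + 3.
The constant term is 3.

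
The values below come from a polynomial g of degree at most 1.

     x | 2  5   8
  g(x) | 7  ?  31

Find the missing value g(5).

The 2 known points determine the degree-1 polynomial uniquely.
Write g(x) = ax + b. Substituting each data point gives a linear system:
  2a + b = 7
  8a + b = 31
Solving the system yields a = 4, b = -1.
So g(x) = 4x - 1.
Then g(5) = 19.

19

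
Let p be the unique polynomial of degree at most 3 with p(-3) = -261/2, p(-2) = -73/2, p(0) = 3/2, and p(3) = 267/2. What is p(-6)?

Using the Lagrange interpolation formula with nodes -3, -2, 0, 3:
  L_0(n) = (n + 2)n(n - 3) / -18
  L_1(n) = (n + 3)n(n - 3) / 10
  L_2(n) = (n + 3)(n + 2)(n - 3) / -18
  L_3(n) = (n + 3)(n + 2)n / 90
Then p(n) = -261/2·L_0(n) - 73/2·L_1(n) + 3/2·L_2(n) + 267/2·L_3(n).
Expanding and collecting terms gives p(n) = 5n^3 - n + 3/2.
Evaluating at n = -6: p(-6) = -2145/2.

-2145/2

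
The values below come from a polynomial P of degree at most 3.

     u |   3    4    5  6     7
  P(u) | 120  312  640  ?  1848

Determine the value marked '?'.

1140

The 4 known points determine the degree-3 polynomial uniquely.
Write P(u) = au^3 + bu^2 + cu + d. Substituting each data point gives a linear system:
  27a + 9b + 3c + d = 120
  64a + 16b + 4c + d = 312
  125a + 25b + 5c + d = 640
  343a + 49b + 7c + d = 1848
Solving the system yields a = 6, b = -4, c = -2, d = 0.
So P(u) = 6u^3 - 4u^2 - 2u.
Then P(6) = 1140.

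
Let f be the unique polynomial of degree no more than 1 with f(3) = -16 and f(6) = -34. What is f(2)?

-10

Write f(n) = an + b. Substituting each data point gives a linear system:
  3a + b = -16
  6a + b = -34
Solving the system yields a = -6, b = 2.
So f(n) = -6n + 2.
Then f(2) = -10.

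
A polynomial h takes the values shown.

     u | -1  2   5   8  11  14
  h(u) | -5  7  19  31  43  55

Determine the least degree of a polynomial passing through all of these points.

Forward differences of the values at u = -1, 2, 5, 8, 11, 14:
  h  : -5  7  19  31  43  55
  Δ  : 12  12  12  12  12
  Δ^2: 0  0  0  0
  Δ^3: 0  0  0
  Δ^4: 0  0
  Δ^5: 0
The first differences are constant (12) and nonzero, while all higher differences vanish, so the minimal degree is 1.

1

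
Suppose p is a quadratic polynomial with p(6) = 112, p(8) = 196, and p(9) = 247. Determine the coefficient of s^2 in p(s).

Write p(s) = as^2 + bs + c. Substituting each data point gives a linear system:
  36a + 6b + c = 112
  64a + 8b + c = 196
  81a + 9b + c = 247
Solving the system yields a = 3, b = 0, c = 4.
So p(s) = 3s^2 + 4.
The leading coefficient is 3.

3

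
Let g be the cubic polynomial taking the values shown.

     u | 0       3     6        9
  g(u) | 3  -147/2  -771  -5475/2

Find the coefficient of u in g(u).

6

Write g(u) = au^3 + bu^2 + cu + d. Substituting each data point gives a linear system:
  d = 3
  27a + 9b + 3c + d = -147/2
  216a + 36b + 6c + d = -771
  729a + 81b + 9c + d = -5475/2
Solving the system yields a = -4, b = 3/2, c = 6, d = 3.
So g(u) = -4u^3 + (3/2)u^2 + 6u + 3.
The coefficient of u is 6.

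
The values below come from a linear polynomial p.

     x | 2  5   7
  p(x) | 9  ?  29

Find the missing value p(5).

21

The 2 known points determine the degree-1 polynomial uniquely.
Write p(x) = ax + b. Substituting each data point gives a linear system:
  2a + b = 9
  7a + b = 29
Solving the system yields a = 4, b = 1.
So p(x) = 4x + 1.
Then p(5) = 21.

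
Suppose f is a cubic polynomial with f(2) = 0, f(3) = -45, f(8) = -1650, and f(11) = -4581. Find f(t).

f(t) = -4t^3 + 6t^2 + t + 6

Using the Lagrange interpolation formula with nodes 2, 3, 8, 11:
  L_0(t) = (t - 3)(t - 8)(t - 11) / -54
  L_1(t) = (t - 2)(t - 8)(t - 11) / 40
  L_2(t) = (t - 2)(t - 3)(t - 11) / -90
  L_3(t) = (t - 2)(t - 3)(t - 8) / 216
Then f(t) = 0·L_0(t) - 45·L_1(t) - 1650·L_2(t) - 4581·L_3(t).
Expanding and collecting terms gives f(t) = -4t³ + 6t² + t + 6.
Check: f(2) = 0. ✓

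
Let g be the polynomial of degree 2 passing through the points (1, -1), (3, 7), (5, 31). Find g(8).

97

Using the Lagrange interpolation formula with nodes 1, 3, 5:
  L_0(u) = (u - 3)(u - 5) / 8
  L_1(u) = (u - 1)(u - 5) / -4
  L_2(u) = (u - 1)(u - 3) / 8
Then g(u) = -1·L_0(u) + 7·L_1(u) + 31·L_2(u).
Expanding and collecting terms gives g(u) = 2u² - 4u + 1.
Evaluating at u = 8: g(8) = 97.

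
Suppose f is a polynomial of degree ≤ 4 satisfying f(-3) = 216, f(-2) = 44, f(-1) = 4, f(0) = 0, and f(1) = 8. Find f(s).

f(s) = 3s^4 + 2s^3 + 3s^2

Write f(s) = as^4 + bs^3 + cs^2 + ds + e. Substituting each data point gives a linear system:
  81a - 27b + 9c - 3d + e = 216
  16a - 8b + 4c - 2d + e = 44
  a - b + c - d + e = 4
  e = 0
  a + b + c + d + e = 8
Solving the system yields a = 3, b = 2, c = 3, d = 0, e = 0.
So f(s) = 3s^4 + 2s^3 + 3s^2.
Check: f(-3) = 216. ✓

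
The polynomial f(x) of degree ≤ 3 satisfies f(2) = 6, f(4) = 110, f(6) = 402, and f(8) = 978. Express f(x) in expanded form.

f(x) = 2x^3 - (1/2)x^2 - x - 6

Write f(x) = ax^3 + bx^2 + cx + d. Substituting each data point gives a linear system:
  8a + 4b + 2c + d = 6
  64a + 16b + 4c + d = 110
  216a + 36b + 6c + d = 402
  512a + 64b + 8c + d = 978
Solving the system yields a = 2, b = -1/2, c = -1, d = -6.
So f(x) = 2x^3 - (1/2)x^2 - x - 6.
Check: f(4) = 110. ✓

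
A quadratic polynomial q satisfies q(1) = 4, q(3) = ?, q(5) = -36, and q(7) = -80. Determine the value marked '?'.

-8

The 3 known points determine the degree-2 polynomial uniquely.
Write q(x) = ax^2 + bx + c. Substituting each data point gives a linear system:
  a + b + c = 4
  25a + 5b + c = -36
  49a + 7b + c = -80
Solving the system yields a = -2, b = 2, c = 4.
So q(x) = -2x² + 2x + 4.
Then q(3) = -8.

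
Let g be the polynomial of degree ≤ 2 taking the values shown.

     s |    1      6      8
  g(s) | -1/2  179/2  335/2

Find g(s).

g(s) = 3s^2 - 3s - 1/2

Write g(s) = as^2 + bs + c. Substituting each data point gives a linear system:
  a + b + c = -1/2
  36a + 6b + c = 179/2
  64a + 8b + c = 335/2
Solving the system yields a = 3, b = -3, c = -1/2.
So g(s) = 3s^2 - 3s - 1/2.
Check: g(1) = -1/2. ✓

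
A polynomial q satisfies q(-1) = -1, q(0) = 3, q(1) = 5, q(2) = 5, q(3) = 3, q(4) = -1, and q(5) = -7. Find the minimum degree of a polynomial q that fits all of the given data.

2

Forward differences of the values at u = -1, 0, 1, 2, 3, 4, 5:
  q  : -1  3  5  5  3  -1  -7
  Δ  : 4  2  0  -2  -4  -6
  Δ^2: -2  -2  -2  -2  -2
  Δ^3: 0  0  0  0
  Δ^4: 0  0  0
  Δ^5: 0  0
  Δ^6: 0
The second differences are constant (-2) and nonzero, while all higher differences vanish, so the minimal degree is 2.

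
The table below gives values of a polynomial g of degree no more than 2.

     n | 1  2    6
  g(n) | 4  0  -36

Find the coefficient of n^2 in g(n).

-1

Write g(n) = an^2 + bn + c. Substituting each data point gives a linear system:
  a + b + c = 4
  4a + 2b + c = 0
  36a + 6b + c = -36
Solving the system yields a = -1, b = -1, c = 6.
So g(n) = -n^2 - n + 6.
The leading coefficient is -1.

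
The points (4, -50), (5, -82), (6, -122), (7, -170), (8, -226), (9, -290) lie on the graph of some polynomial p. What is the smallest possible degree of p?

Forward differences of the values at x = 4, 5, 6, 7, 8, 9:
  p  : -50  -82  -122  -170  -226  -290
  Δ  : -32  -40  -48  -56  -64
  Δ^2: -8  -8  -8  -8
  Δ^3: 0  0  0
  Δ^4: 0  0
  Δ^5: 0
The second differences are constant (-8) and nonzero, while all higher differences vanish, so the minimal degree is 2.

2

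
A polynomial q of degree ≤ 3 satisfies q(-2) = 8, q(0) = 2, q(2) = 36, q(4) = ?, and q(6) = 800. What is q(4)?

The 4 known points determine the degree-3 polynomial uniquely.
Write q(s) = as^3 + bs^2 + cs + d. Substituting each data point gives a linear system:
  -8a + 4b - 2c + d = 8
  d = 2
  8a + 4b + 2c + d = 36
  216a + 36b + 6c + d = 800
Solving the system yields a = 3, b = 5, c = -5, d = 2.
So q(s) = 3s^3 + 5s^2 - 5s + 2.
Then q(4) = 254.

254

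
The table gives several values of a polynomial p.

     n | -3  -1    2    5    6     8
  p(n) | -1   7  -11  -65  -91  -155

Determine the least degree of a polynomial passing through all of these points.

Divided differences on the nodes -3, -1, 2, 5, 6, 8:
  order 0: -1  7  -11  -65  -91  -155
  order 1: 4  -6  -18  -26  -32
  order 2: -2  -2  -2  -2
  order 3: 0  0  0
  order 4: 0  0
  order 5: 0
The order-2 divided differences are all -2 (nonzero) and every higher order vanishes, so the data lies on a polynomial of degree exactly 2.

2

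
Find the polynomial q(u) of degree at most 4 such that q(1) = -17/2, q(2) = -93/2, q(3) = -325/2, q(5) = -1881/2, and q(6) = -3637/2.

q(u) = -u^4 - 2u^3 - 2u^2 - 3u - 1/2

Using the Lagrange interpolation formula with nodes 1, 2, 3, 5, 6:
  L_0(u) = (u - 2)(u - 3)(u - 5)(u - 6) / 40
  L_1(u) = (u - 1)(u - 3)(u - 5)(u - 6) / -12
  L_2(u) = (u - 1)(u - 2)(u - 5)(u - 6) / 12
  L_3(u) = (u - 1)(u - 2)(u - 3)(u - 6) / -24
  L_4(u) = (u - 1)(u - 2)(u - 3)(u - 5) / 60
Then q(u) = -17/2·L_0(u) - 93/2·L_1(u) - 325/2·L_2(u) - 1881/2·L_3(u) - 3637/2·L_4(u).
Expanding and collecting terms gives q(u) = -u^4 - 2u^3 - 2u^2 - 3u - 1/2.
Check: q(3) = -325/2. ✓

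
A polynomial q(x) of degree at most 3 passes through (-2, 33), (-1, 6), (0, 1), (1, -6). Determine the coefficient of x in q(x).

Write q(x) = ax^3 + bx^2 + cx + d. Substituting each data point gives a linear system:
  -8a + 4b - 2c + d = 33
  -a + b - c + d = 6
  d = 1
  a + b + c + d = -6
Solving the system yields a = -4, b = -1, c = -2, d = 1.
So q(x) = -4x³ - x² - 2x + 1.
The coefficient of x is -2.

-2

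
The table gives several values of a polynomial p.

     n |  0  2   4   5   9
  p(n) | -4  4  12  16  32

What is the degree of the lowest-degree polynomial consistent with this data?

Divided differences on the nodes 0, 2, 4, 5, 9:
  order 0: -4  4  12  16  32
  order 1: 4  4  4  4
  order 2: 0  0  0
  order 3: 0  0
  order 4: 0
The order-1 divided differences are all 4 (nonzero) and every higher order vanishes, so the data lies on a polynomial of degree exactly 1.

1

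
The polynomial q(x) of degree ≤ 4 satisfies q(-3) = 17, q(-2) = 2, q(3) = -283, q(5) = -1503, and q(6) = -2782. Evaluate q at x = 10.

Using the Lagrange interpolation formula with nodes -3, -2, 3, 5, 6:
  L_0(x) = (x + 2)(x - 3)(x - 5)(x - 6) / 432
  L_1(x) = (x + 3)(x - 3)(x - 5)(x - 6) / -280
  L_2(x) = (x + 3)(x + 2)(x - 5)(x - 6) / 180
  L_3(x) = (x + 3)(x + 2)(x - 3)(x - 6) / -112
  L_4(x) = (x + 3)(x + 2)(x - 3)(x - 5) / 216
Then q(x) = 17·L_0(x) + 2·L_1(x) - 283·L_2(x) - 1503·L_3(x) - 2782·L_4(x).
Expanding and collecting terms gives q(x) = -x⁴ - 6x³ - 6x² + 4x + 2.
Evaluating at x = 10: q(10) = -16558.

-16558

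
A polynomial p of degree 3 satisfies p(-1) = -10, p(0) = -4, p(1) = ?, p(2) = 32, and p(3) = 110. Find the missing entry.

2

On equispaced nodes a degree-3 polynomial has vanishing fourth forward difference, so
  p(-1) - 4·p(0) + 6·p(1) - 4·p(2) + p(3) = 0.
Substituting the known values and solving for p(1):
  6·p(1) = 12
  p(1) = 2.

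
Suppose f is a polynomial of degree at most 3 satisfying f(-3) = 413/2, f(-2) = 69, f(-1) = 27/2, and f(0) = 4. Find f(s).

f(s) = -6s^3 + 5s^2 + (3/2)s + 4

Using the Lagrange interpolation formula with nodes -3, -2, -1, 0:
  L_0(s) = (s + 2)(s + 1)s / -6
  L_1(s) = (s + 3)(s + 1)s / 2
  L_2(s) = (s + 3)(s + 2)s / -2
  L_3(s) = (s + 3)(s + 2)(s + 1) / 6
Then f(s) = 413/2·L_0(s) + 69·L_1(s) + 27/2·L_2(s) + 4·L_3(s).
Expanding and collecting terms gives f(s) = -6s^3 + 5s^2 + (3/2)s + 4.
Check: f(-2) = 69. ✓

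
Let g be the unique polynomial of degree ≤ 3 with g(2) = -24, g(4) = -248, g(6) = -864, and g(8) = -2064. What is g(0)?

Write g(s) = as^3 + bs^2 + cs + d. Substituting each data point gives a linear system:
  8a + 4b + 2c + d = -24
  64a + 16b + 4c + d = -248
  216a + 36b + 6c + d = -864
  512a + 64b + 8c + d = -2064
Solving the system yields a = -4, b = -1, c = 6, d = 0.
So g(s) = -4s³ - s² + 6s.
Then g(0) = 0.

0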